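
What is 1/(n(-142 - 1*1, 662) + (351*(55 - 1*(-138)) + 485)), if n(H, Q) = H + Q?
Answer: 1/68747 ≈ 1.4546e-5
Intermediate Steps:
1/(n(-142 - 1*1, 662) + (351*(55 - 1*(-138)) + 485)) = 1/(((-142 - 1*1) + 662) + (351*(55 - 1*(-138)) + 485)) = 1/(((-142 - 1) + 662) + (351*(55 + 138) + 485)) = 1/((-143 + 662) + (351*193 + 485)) = 1/(519 + (67743 + 485)) = 1/(519 + 68228) = 1/68747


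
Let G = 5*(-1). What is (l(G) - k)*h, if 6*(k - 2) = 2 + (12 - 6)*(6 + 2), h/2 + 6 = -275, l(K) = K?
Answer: 25852/3 ≈ 8617.3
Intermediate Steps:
G = -5
h = -562 (h = -12 + 2*(-275) = -12 - 550 = -562)
k = 31/3 (k = 2 + (2 + (12 - 6)*(6 + 2))/6 = 2 + (2 + 6*8)/6 = 2 + (2 + 48)/6 = 2 + (⅙)*50 = 2 + 25/3 = 31/3 ≈ 10.333)
(l(G) - k)*h = (-5 - 1*31/3)*(-562) = (-5 - 31/3)*(-562) = -46/3*(-562) = 25852/3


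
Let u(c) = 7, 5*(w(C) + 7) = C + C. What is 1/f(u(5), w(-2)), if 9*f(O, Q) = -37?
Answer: -9/37 ≈ -0.24324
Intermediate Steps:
w(C) = -7 + 2*C/5 (w(C) = -7 + (C + C)/5 = -7 + (2*C)/5 = -7 + 2*C/5)
f(O, Q) = -37/9 (f(O, Q) = (⅑)*(-37) = -37/9)
1/f(u(5), w(-2)) = 1/(-37/9) = -9/37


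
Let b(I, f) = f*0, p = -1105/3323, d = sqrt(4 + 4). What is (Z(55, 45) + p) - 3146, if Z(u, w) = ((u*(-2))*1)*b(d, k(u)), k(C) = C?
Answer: -10455263/3323 ≈ -3146.3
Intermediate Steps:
d = 2*sqrt(2) (d = sqrt(8) = 2*sqrt(2) ≈ 2.8284)
p = -1105/3323 (p = -1105*1/3323 = -1105/3323 ≈ -0.33253)
b(I, f) = 0
Z(u, w) = 0 (Z(u, w) = ((u*(-2))*1)*0 = (-2*u*1)*0 = -2*u*0 = 0)
(Z(55, 45) + p) - 3146 = (0 - 1105/3323) - 3146 = -1105/3323 - 3146 = -10455263/3323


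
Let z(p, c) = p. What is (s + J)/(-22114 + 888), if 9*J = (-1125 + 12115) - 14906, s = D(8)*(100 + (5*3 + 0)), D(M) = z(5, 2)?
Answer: -1259/191034 ≈ -0.0065904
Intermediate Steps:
D(M) = 5
s = 575 (s = 5*(100 + (5*3 + 0)) = 5*(100 + (15 + 0)) = 5*(100 + 15) = 5*115 = 575)
J = -3916/9 (J = ((-1125 + 12115) - 14906)/9 = (10990 - 14906)/9 = (⅑)*(-3916) = -3916/9 ≈ -435.11)
(s + J)/(-22114 + 888) = (575 - 3916/9)/(-22114 + 888) = (1259/9)/(-21226) = (1259/9)*(-1/21226) = -1259/191034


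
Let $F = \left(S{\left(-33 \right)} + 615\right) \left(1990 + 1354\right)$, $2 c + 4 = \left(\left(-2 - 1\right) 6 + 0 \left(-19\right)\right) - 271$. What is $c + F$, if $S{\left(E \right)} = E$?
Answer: $\frac{3892123}{2} \approx 1.9461 \cdot 10^{6}$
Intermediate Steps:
$c = - \frac{293}{2}$ ($c = -2 + \frac{\left(\left(-2 - 1\right) 6 + 0 \left(-19\right)\right) - 271}{2} = -2 + \frac{\left(\left(-3\right) 6 + 0\right) - 271}{2} = -2 + \frac{\left(-18 + 0\right) - 271}{2} = -2 + \frac{-18 - 271}{2} = -2 + \frac{1}{2} \left(-289\right) = -2 - \frac{289}{2} = - \frac{293}{2} \approx -146.5$)
$F = 1946208$ ($F = \left(-33 + 615\right) \left(1990 + 1354\right) = 582 \cdot 3344 = 1946208$)
$c + F = - \frac{293}{2} + 1946208 = \frac{3892123}{2}$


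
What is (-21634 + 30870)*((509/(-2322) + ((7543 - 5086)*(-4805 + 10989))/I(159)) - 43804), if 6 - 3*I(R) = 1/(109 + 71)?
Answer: 6728715266574122/96363 ≈ 6.9827e+10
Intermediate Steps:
I(R) = 1079/540 (I(R) = 2 - 1/(3*(109 + 71)) = 2 - 1/3/180 = 2 - 1/3*1/180 = 2 - 1/540 = 1079/540)
(-21634 + 30870)*((509/(-2322) + ((7543 - 5086)*(-4805 + 10989))/I(159)) - 43804) = (-21634 + 30870)*((509/(-2322) + ((7543 - 5086)*(-4805 + 10989))/(1079/540)) - 43804) = 9236*((509*(-1/2322) + (2457*6184)*(540/1079)) - 43804) = 9236*((-509/2322 + 15194088*(540/1079)) - 43804) = 9236*((-509/2322 + 631139040/83) - 43804) = 9236*(1465504808633/192726 - 43804) = 9236*(1457062638929/192726) = 6728715266574122/96363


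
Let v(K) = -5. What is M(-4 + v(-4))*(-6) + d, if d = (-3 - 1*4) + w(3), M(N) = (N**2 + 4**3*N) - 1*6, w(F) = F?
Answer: 3002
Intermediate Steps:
M(N) = -6 + N**2 + 64*N (M(N) = (N**2 + 64*N) - 6 = -6 + N**2 + 64*N)
d = -4 (d = (-3 - 1*4) + 3 = (-3 - 4) + 3 = -7 + 3 = -4)
M(-4 + v(-4))*(-6) + d = (-6 + (-4 - 5)**2 + 64*(-4 - 5))*(-6) - 4 = (-6 + (-9)**2 + 64*(-9))*(-6) - 4 = (-6 + 81 - 576)*(-6) - 4 = -501*(-6) - 4 = 3006 - 4 = 3002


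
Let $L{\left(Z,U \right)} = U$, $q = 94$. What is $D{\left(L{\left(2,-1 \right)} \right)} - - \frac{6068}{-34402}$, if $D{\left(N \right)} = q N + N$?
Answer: $- \frac{1637129}{17201} \approx -95.176$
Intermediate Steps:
$D{\left(N \right)} = 95 N$ ($D{\left(N \right)} = 94 N + N = 95 N$)
$D{\left(L{\left(2,-1 \right)} \right)} - - \frac{6068}{-34402} = 95 \left(-1\right) - - \frac{6068}{-34402} = -95 - \left(-6068\right) \left(- \frac{1}{34402}\right) = -95 - \frac{3034}{17201} = - \frac{1637129}{17201}$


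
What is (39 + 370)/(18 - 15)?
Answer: 409/3 ≈ 136.33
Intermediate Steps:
(39 + 370)/(18 - 15) = 409/3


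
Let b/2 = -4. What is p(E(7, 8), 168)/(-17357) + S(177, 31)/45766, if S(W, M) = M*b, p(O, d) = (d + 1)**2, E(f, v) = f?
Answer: -655713631/397180231 ≈ -1.6509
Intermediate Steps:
p(O, d) = (1 + d)**2
b = -8 (b = 2*(-4) = -8)
S(W, M) = -8*M (S(W, M) = M*(-8) = -8*M)
p(E(7, 8), 168)/(-17357) + S(177, 31)/45766 = (1 + 168)**2/(-17357) - 8*31/45766 = 169**2*(-1/17357) - 248*1/45766 = 28561*(-1/17357) - 124/22883 = -28561/17357 - 124/22883 = -655713631/397180231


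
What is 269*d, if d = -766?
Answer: -206054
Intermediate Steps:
269*d = 269*(-766) = -206054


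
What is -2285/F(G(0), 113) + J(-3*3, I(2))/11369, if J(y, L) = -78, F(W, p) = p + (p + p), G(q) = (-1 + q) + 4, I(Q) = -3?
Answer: -26004607/3854091 ≈ -6.7473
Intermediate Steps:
G(q) = 3 + q
F(W, p) = 3*p (F(W, p) = p + 2*p = 3*p)
-2285/F(G(0), 113) + J(-3*3, I(2))/11369 = -2285/(3*113) - 78/11369 = -2285/339 - 78*1/11369 = -2285*1/339 - 78/11369 = -2285/339 - 78/11369 = -26004607/3854091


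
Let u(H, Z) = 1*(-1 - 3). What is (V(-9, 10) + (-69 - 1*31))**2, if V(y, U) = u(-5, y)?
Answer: 10816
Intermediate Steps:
u(H, Z) = -4 (u(H, Z) = 1*(-4) = -4)
V(y, U) = -4
(V(-9, 10) + (-69 - 1*31))**2 = (-4 + (-69 - 1*31))**2 = (-4 + (-69 - 31))**2 = (-4 - 100)**2 = (-104)**2 = 10816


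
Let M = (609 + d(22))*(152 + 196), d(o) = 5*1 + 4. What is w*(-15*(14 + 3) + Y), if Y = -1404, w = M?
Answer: -356791176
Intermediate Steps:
d(o) = 9 (d(o) = 5 + 4 = 9)
M = 215064 (M = (609 + 9)*(152 + 196) = 618*348 = 215064)
w = 215064
w*(-15*(14 + 3) + Y) = 215064*(-15*(14 + 3) - 1404) = 215064*(-15*17 - 1404) = 215064*(-255 - 1404) = 215064*(-1659) = -356791176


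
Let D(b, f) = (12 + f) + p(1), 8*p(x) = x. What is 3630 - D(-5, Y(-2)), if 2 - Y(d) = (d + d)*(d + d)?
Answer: 29055/8 ≈ 3631.9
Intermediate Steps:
Y(d) = 2 - 4*d² (Y(d) = 2 - (d + d)*(d + d) = 2 - 2*d*2*d = 2 - 4*d²)
p(x) = x/8
D(b, f) = 97/8 + f (D(b, f) = (12 + f) + (⅛)*1 = (12 + f) + ⅛ = 97/8 + f)
3630 - D(-5, Y(-2)) = 3630 - (97/8 + (2 - 4*(-2)²)) = 3630 - (97/8 + (2 - 4*4)) = 3630 - (97/8 + (2 - 16)) = 3630 - (97/8 - 14) = 3630 - 1*(-15/8) = 3630 + 15/8 = 29055/8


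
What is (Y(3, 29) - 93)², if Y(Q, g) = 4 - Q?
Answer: 8464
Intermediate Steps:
(Y(3, 29) - 93)² = ((4 - 1*3) - 93)² = ((4 - 3) - 93)² = (1 - 93)² = (-92)² = 8464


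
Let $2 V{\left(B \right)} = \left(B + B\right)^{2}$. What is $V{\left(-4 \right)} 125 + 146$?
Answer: $4146$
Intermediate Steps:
$V{\left(B \right)} = 2 B^{2}$ ($V{\left(B \right)} = \frac{\left(B + B\right)^{2}}{2} = \frac{\left(2 B\right)^{2}}{2} = \frac{4 B^{2}}{2} = 2 B^{2}$)
$V{\left(-4 \right)} 125 + 146 = 2 \left(-4\right)^{2} \cdot 125 + 146 = 2 \cdot 16 \cdot 125 + 146 = 32 \cdot 125 + 146 = 4000 + 146 = 4146$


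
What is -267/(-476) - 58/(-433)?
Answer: 143219/206108 ≈ 0.69487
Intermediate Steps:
-267/(-476) - 58/(-433) = -267*(-1/476) - 58*(-1/433) = 267/476 + 58/433 = 143219/206108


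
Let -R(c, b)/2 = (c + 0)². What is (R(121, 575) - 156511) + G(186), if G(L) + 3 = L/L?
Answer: -185795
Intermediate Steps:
G(L) = -2 (G(L) = -3 + L/L = -3 + 1 = -2)
R(c, b) = -2*c² (R(c, b) = -2*(c + 0)² = -2*c²)
(R(121, 575) - 156511) + G(186) = (-2*121² - 156511) - 2 = (-2*14641 - 156511) - 2 = (-29282 - 156511) - 2 = -185793 - 2 = -185795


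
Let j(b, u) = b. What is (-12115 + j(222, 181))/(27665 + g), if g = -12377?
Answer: -1699/2184 ≈ -0.77793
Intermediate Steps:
(-12115 + j(222, 181))/(27665 + g) = (-12115 + 222)/(27665 - 12377) = -11893/15288 = -11893*1/15288 = -1699/2184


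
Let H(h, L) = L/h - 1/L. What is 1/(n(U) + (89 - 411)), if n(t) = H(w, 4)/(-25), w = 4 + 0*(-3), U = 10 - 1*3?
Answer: -100/32203 ≈ -0.0031053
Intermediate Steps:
U = 7 (U = 10 - 3 = 7)
w = 4 (w = 4 + 0 = 4)
H(h, L) = -1/L + L/h
n(t) = -3/100 (n(t) = (-1/4 + 4/4)/(-25) = (-1*¼ + 4*(¼))*(-1/25) = (-¼ + 1)*(-1/25) = (¾)*(-1/25) = -3/100)
1/(n(U) + (89 - 411)) = 1/(-3/100 + (89 - 411)) = 1/(-3/100 - 322) = 1/(-32203/100) = -100/32203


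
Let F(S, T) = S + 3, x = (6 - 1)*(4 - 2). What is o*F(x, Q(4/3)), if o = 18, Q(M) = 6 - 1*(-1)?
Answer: 234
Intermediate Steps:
Q(M) = 7 (Q(M) = 6 + 1 = 7)
x = 10 (x = 5*2 = 10)
F(S, T) = 3 + S
o*F(x, Q(4/3)) = 18*(3 + 10) = 18*13 = 234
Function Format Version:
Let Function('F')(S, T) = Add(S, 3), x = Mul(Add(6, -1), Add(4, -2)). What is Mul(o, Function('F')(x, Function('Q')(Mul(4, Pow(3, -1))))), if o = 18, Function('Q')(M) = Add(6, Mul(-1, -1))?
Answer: 234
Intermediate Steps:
Function('Q')(M) = 7 (Function('Q')(M) = Add(6, 1) = 7)
x = 10 (x = Mul(5, 2) = 10)
Function('F')(S, T) = Add(3, S)
Mul(o, Function('F')(x, Function('Q')(Mul(4, Pow(3, -1))))) = Mul(18, Add(3, 10)) = Mul(18, 13) = 234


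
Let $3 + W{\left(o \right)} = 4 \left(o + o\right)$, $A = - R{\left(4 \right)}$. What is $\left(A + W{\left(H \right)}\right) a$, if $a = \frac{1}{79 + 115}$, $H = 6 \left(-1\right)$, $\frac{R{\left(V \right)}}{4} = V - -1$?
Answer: $- \frac{71}{194} \approx -0.36598$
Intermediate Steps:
$R{\left(V \right)} = 4 + 4 V$ ($R{\left(V \right)} = 4 \left(V - -1\right) = 4 \left(V + 1\right) = 4 \left(1 + V\right) = 4 + 4 V$)
$H = -6$
$a = \frac{1}{194} \approx 0.0051546$
$A = -20$ ($A = - (4 + 4 \cdot 4) = - (4 + 16) = \left(-1\right) 20 = -20$)
$W{\left(o \right)} = -3 + 8 o$ ($W{\left(o \right)} = -3 + 4 \left(o + o\right) = -3 + 4 \cdot 2 o = -3 + 8 o$)
$\left(A + W{\left(H \right)}\right) a = \left(-20 + \left(-3 + 8 \left(-6\right)\right)\right) \frac{1}{194} = \left(-20 - 51\right) \frac{1}{194} = \left(-71\right) \frac{1}{194} = - \frac{71}{194}$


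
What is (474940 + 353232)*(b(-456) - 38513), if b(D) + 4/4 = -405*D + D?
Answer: 120672942120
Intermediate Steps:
b(D) = -1 - 404*D (b(D) = -1 + (-405*D + D) = -1 - 404*D)
(474940 + 353232)*(b(-456) - 38513) = (474940 + 353232)*((-1 - 404*(-456)) - 38513) = 828172*((-1 + 184224) - 38513) = 828172*(184223 - 38513) = 828172*145710 = 120672942120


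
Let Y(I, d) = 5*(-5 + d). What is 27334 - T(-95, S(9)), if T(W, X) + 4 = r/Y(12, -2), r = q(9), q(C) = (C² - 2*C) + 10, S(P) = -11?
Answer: 956903/35 ≈ 27340.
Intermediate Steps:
q(C) = 10 + C² - 2*C
Y(I, d) = -25 + 5*d
r = 73 (r = 10 + 9² - 2*9 = 10 + 81 - 18 = 73)
T(W, X) = -213/35 (T(W, X) = -4 + 73/(-25 + 5*(-2)) = -4 + 73/(-25 - 10) = -4 + 73/(-35) = -4 + 73*(-1/35) = -4 - 73/35 = -213/35)
27334 - T(-95, S(9)) = 27334 - 1*(-213/35) = 27334 + 213/35 = 956903/35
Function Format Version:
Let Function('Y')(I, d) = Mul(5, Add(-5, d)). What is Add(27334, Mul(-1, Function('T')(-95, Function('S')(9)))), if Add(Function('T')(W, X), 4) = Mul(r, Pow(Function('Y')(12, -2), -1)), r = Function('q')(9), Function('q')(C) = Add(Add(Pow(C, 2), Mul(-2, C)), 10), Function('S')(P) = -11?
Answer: Rational(956903, 35) ≈ 27340.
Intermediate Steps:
Function('q')(C) = Add(10, Pow(C, 2), Mul(-2, C))
Function('Y')(I, d) = Add(-25, Mul(5, d))
r = 73 (r = Add(10, Pow(9, 2), Mul(-2, 9)) = Add(10, 81, -18) = 73)
Function('T')(W, X) = Rational(-213, 35) (Function('T')(W, X) = Add(-4, Mul(73, Pow(Add(-25, Mul(5, -2)), -1))) = Add(-4, Mul(73, Pow(Add(-25, -10), -1))) = Add(-4, Mul(73, Pow(-35, -1))) = Add(-4, Mul(73, Rational(-1, 35))) = Add(-4, Rational(-73, 35)) = Rational(-213, 35))
Add(27334, Mul(-1, Function('T')(-95, Function('S')(9)))) = Add(27334, Mul(-1, Rational(-213, 35))) = Add(27334, Rational(213, 35)) = Rational(956903, 35)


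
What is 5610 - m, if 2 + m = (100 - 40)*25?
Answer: 4112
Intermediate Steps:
m = 1498 (m = -2 + (100 - 40)*25 = -2 + 60*25 = -2 + 1500 = 1498)
5610 - m = 5610 - 1*1498 = 5610 - 1498 = 4112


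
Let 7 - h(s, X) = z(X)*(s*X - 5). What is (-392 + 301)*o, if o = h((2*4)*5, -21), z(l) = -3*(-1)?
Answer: -231322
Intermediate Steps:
z(l) = 3
h(s, X) = 22 - 3*X*s (h(s, X) = 7 - 3*(s*X - 5) = 7 - 3*(X*s - 5) = 7 - 3*(-5 + X*s) = 7 - (-15 + 3*X*s) = 7 + (15 - 3*X*s) = 22 - 3*X*s)
o = 2542 (o = 22 - 3*(-21)*(2*4)*5 = 22 - 3*(-21)*8*5 = 22 - 3*(-21)*40 = 22 + 2520 = 2542)
(-392 + 301)*o = (-392 + 301)*2542 = -91*2542 = -231322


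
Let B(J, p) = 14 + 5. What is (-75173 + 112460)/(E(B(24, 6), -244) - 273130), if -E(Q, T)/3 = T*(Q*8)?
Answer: -37287/161866 ≈ -0.23036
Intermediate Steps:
B(J, p) = 19
E(Q, T) = -24*Q*T (E(Q, T) = -3*T*Q*8 = -3*T*8*Q = -24*Q*T)
(-75173 + 112460)/(E(B(24, 6), -244) - 273130) = (-75173 + 112460)/(-24*19*(-244) - 273130) = 37287/(111264 - 273130) = 37287/(-161866) = 37287*(-1/161866) = -37287/161866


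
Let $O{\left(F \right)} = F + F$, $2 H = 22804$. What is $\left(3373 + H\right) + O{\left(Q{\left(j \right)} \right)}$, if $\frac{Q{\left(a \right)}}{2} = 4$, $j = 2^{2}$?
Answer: $14791$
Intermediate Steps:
$j = 4$
$Q{\left(a \right)} = 8$ ($Q{\left(a \right)} = 2 \cdot 4 = 8$)
$H = 11402$ ($H = \frac{1}{2} \cdot 22804 = 11402$)
$O{\left(F \right)} = 2 F$
$\left(3373 + H\right) + O{\left(Q{\left(j \right)} \right)} = \left(3373 + 11402\right) + 2 \cdot 8 = 14775 + 16 = 14791$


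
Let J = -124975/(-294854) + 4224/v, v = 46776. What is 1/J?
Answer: 574670446/295470579 ≈ 1.9449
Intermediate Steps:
J = 295470579/574670446 (J = -124975/(-294854) + 4224/46776 = -124975*(-1/294854) + 4224*(1/46776) = 124975/294854 + 176/1949 = 295470579/574670446 ≈ 0.51416)
1/J = 1/(295470579/574670446) = 574670446/295470579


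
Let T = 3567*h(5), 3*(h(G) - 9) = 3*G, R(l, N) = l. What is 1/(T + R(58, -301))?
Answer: 1/49996 ≈ 2.0002e-5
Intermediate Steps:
h(G) = 9 + G (h(G) = 9 + (3*G)/3 = 9 + G)
T = 49938 (T = 3567*(9 + 5) = 3567*14 = 49938)
1/(T + R(58, -301)) = 1/(49938 + 58) = 1/49996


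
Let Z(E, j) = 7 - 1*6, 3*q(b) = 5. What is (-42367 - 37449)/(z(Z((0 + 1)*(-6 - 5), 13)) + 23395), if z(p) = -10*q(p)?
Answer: -239448/70135 ≈ -3.4141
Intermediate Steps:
q(b) = 5/3 (q(b) = (⅓)*5 = 5/3)
Z(E, j) = 1 (Z(E, j) = 7 - 6 = 1)
z(p) = -50/3 (z(p) = -10*5/3 = -50/3)
(-42367 - 37449)/(z(Z((0 + 1)*(-6 - 5), 13)) + 23395) = (-42367 - 37449)/(-50/3 + 23395) = -79816/70135/3 = -79816*3/70135 = -239448/70135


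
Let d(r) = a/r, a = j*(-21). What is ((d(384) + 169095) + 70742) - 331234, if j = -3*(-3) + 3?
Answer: -2924725/32 ≈ -91398.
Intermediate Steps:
j = 12 (j = 9 + 3 = 12)
a = -252 (a = 12*(-21) = -252)
d(r) = -252/r
((d(384) + 169095) + 70742) - 331234 = ((-252/384 + 169095) + 70742) - 331234 = ((-252*1/384 + 169095) + 70742) - 331234 = ((-21/32 + 169095) + 70742) - 331234 = (5411019/32 + 70742) - 331234 = 7674763/32 - 331234 = -2924725/32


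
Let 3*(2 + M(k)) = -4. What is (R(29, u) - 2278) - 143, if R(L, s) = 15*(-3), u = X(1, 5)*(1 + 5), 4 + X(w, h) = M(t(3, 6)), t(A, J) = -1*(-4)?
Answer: -2466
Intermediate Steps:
t(A, J) = 4
M(k) = -10/3 (M(k) = -2 + (1/3)*(-4) = -2 - 4/3 = -10/3)
X(w, h) = -22/3 (X(w, h) = -4 - 10/3 = -22/3)
u = -44 (u = -22*(1 + 5)/3 = -22/3*6 = -44)
R(L, s) = -45
(R(29, u) - 2278) - 143 = (-45 - 2278) - 143 = -2323 - 143 = -2466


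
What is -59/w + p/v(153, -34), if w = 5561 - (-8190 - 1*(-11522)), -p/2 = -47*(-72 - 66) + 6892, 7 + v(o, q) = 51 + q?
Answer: -29819857/11145 ≈ -2675.6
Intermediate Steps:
v(o, q) = 44 + q (v(o, q) = -7 + (51 + q) = 44 + q)
p = -26756 (p = -2*(-47*(-72 - 66) + 6892) = -2*(-47*(-138) + 6892) = -2*(6486 + 6892) = -2*13378 = -26756)
w = 2229 (w = 5561 - (-8190 + 11522) = 5561 - 1*3332 = 5561 - 3332 = 2229)
-59/w + p/v(153, -34) = -59/2229 - 26756/(44 - 34) = -59*1/2229 - 26756/10 = -59/2229 - 26756*1/10 = -59/2229 - 13378/5 = -29819857/11145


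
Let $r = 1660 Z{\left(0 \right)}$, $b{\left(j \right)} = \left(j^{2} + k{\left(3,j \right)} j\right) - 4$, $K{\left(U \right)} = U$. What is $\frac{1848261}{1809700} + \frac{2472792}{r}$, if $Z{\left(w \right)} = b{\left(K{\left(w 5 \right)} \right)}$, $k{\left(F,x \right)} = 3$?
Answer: $- \frac{55784240367}{150205100} \approx -371.39$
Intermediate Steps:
$b{\left(j \right)} = -4 + j^{2} + 3 j$ ($b{\left(j \right)} = \left(j^{2} + 3 j\right) - 4 = -4 + j^{2} + 3 j$)
$Z{\left(w \right)} = -4 + 15 w + 25 w^{2}$ ($Z{\left(w \right)} = -4 + \left(w 5\right)^{2} + 3 w 5 = -4 + \left(5 w\right)^{2} + 3 \cdot 5 w = -4 + 25 w^{2} + 15 w = -4 + 15 w + 25 w^{2}$)
$r = -6640$ ($r = 1660 \left(-4 + 15 \cdot 0 + 25 \cdot 0^{2}\right) = 1660 \left(-4 + 0 + 25 \cdot 0\right) = 1660 \left(-4 + 0 + 0\right) = 1660 \left(-4\right) = -6640$)
$\frac{1848261}{1809700} + \frac{2472792}{r} = \frac{1848261}{1809700} + \frac{2472792}{-6640} = 1848261 \cdot \frac{1}{1809700} + 2472792 \left(- \frac{1}{6640}\right) = \frac{1848261}{1809700} - \frac{309099}{830} = - \frac{55784240367}{150205100}$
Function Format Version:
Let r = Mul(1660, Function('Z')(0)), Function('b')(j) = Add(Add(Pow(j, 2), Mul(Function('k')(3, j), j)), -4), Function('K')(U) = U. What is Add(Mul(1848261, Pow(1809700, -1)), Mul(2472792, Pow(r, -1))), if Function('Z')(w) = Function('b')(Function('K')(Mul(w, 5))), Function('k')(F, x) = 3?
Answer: Rational(-55784240367, 150205100) ≈ -371.39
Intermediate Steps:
Function('b')(j) = Add(-4, Pow(j, 2), Mul(3, j)) (Function('b')(j) = Add(Add(Pow(j, 2), Mul(3, j)), -4) = Add(-4, Pow(j, 2), Mul(3, j)))
Function('Z')(w) = Add(-4, Mul(15, w), Mul(25, Pow(w, 2))) (Function('Z')(w) = Add(-4, Pow(Mul(w, 5), 2), Mul(3, Mul(w, 5))) = Add(-4, Pow(Mul(5, w), 2), Mul(3, Mul(5, w))) = Add(-4, Mul(25, Pow(w, 2)), Mul(15, w)) = Add(-4, Mul(15, w), Mul(25, Pow(w, 2))))
r = -6640 (r = Mul(1660, Add(-4, Mul(15, 0), Mul(25, Pow(0, 2)))) = Mul(1660, Add(-4, 0, Mul(25, 0))) = Mul(1660, Add(-4, 0, 0)) = Mul(1660, -4) = -6640)
Add(Mul(1848261, Pow(1809700, -1)), Mul(2472792, Pow(r, -1))) = Add(Mul(1848261, Pow(1809700, -1)), Mul(2472792, Pow(-6640, -1))) = Add(Mul(1848261, Rational(1, 1809700)), Mul(2472792, Rational(-1, 6640))) = Add(Rational(1848261, 1809700), Rational(-309099, 830)) = Rational(-55784240367, 150205100)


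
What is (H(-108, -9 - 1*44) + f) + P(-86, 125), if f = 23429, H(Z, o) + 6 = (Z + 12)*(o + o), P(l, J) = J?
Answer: 33724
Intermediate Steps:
H(Z, o) = -6 + 2*o*(12 + Z) (H(Z, o) = -6 + (Z + 12)*(o + o) = -6 + (12 + Z)*(2*o) = -6 + 2*o*(12 + Z))
(H(-108, -9 - 1*44) + f) + P(-86, 125) = ((-6 + 24*(-9 - 1*44) + 2*(-108)*(-9 - 1*44)) + 23429) + 125 = ((-6 + 24*(-9 - 44) + 2*(-108)*(-9 - 44)) + 23429) + 125 = ((-6 + 24*(-53) + 2*(-108)*(-53)) + 23429) + 125 = ((-6 - 1272 + 11448) + 23429) + 125 = (10170 + 23429) + 125 = 33599 + 125 = 33724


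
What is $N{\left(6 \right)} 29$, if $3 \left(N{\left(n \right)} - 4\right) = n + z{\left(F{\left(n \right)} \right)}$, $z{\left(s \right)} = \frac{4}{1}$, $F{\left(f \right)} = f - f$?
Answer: $\frac{638}{3} \approx 212.67$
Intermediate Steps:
$F{\left(f \right)} = 0$
$z{\left(s \right)} = 4$ ($z{\left(s \right)} = 4 \cdot 1 = 4$)
$N{\left(n \right)} = \frac{16}{3} + \frac{n}{3}$ ($N{\left(n \right)} = 4 + \frac{n + 4}{3} = 4 + \frac{4 + n}{3} = 4 + \left(\frac{4}{3} + \frac{n}{3}\right) = \frac{16}{3} + \frac{n}{3}$)
$N{\left(6 \right)} 29 = \left(\frac{16}{3} + \frac{1}{3} \cdot 6\right) 29 = \left(\frac{16}{3} + 2\right) 29 = \frac{22}{3} \cdot 29 = \frac{638}{3}$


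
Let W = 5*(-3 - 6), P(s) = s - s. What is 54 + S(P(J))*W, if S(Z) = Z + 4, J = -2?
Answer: -126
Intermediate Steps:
P(s) = 0
S(Z) = 4 + Z
W = -45 (W = 5*(-9) = -45)
54 + S(P(J))*W = 54 + (4 + 0)*(-45) = 54 + 4*(-45) = 54 - 180 = -126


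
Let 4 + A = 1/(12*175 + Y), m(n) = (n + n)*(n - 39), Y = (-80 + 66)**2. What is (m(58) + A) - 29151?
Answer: -61879495/2296 ≈ -26951.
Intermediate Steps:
Y = 196 (Y = (-14)**2 = 196)
m(n) = 2*n*(-39 + n) (m(n) = (2*n)*(-39 + n) = 2*n*(-39 + n))
A = -9183/2296 (A = -4 + 1/(12*175 + 196) = -4 + 1/(2100 + 196) = -4 + 1/2296 = -9183/2296 ≈ -3.9996)
(m(58) + A) - 29151 = (2*58*(-39 + 58) - 9183/2296) - 29151 = (2*58*19 - 9183/2296) - 29151 = (2204 - 9183/2296) - 29151 = 5051201/2296 - 29151 = -61879495/2296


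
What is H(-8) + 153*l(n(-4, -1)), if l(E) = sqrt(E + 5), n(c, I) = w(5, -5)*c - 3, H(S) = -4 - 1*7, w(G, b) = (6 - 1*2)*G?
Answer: -11 + 153*I*sqrt(78) ≈ -11.0 + 1351.3*I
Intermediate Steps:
w(G, b) = 4*G (w(G, b) = (6 - 2)*G = 4*G)
H(S) = -11 (H(S) = -4 - 7 = -11)
n(c, I) = -3 + 20*c (n(c, I) = (4*5)*c - 3 = 20*c - 3 = -3 + 20*c)
l(E) = sqrt(5 + E)
H(-8) + 153*l(n(-4, -1)) = -11 + 153*sqrt(5 + (-3 + 20*(-4))) = -11 + 153*sqrt(5 + (-3 - 80)) = -11 + 153*sqrt(5 - 83) = -11 + 153*sqrt(-78) = -11 + 153*(I*sqrt(78)) = -11 + 153*I*sqrt(78)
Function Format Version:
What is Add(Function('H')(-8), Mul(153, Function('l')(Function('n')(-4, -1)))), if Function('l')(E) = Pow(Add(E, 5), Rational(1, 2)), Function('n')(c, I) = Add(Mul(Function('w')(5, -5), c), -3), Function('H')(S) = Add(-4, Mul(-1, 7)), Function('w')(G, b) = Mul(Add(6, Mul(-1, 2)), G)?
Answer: Add(-11, Mul(153, I, Pow(78, Rational(1, 2)))) ≈ Add(-11.000, Mul(1351.3, I))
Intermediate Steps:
Function('w')(G, b) = Mul(4, G) (Function('w')(G, b) = Mul(Add(6, -2), G) = Mul(4, G))
Function('H')(S) = -11 (Function('H')(S) = Add(-4, -7) = -11)
Function('n')(c, I) = Add(-3, Mul(20, c)) (Function('n')(c, I) = Add(Mul(Mul(4, 5), c), -3) = Add(Mul(20, c), -3) = Add(-3, Mul(20, c)))
Function('l')(E) = Pow(Add(5, E), Rational(1, 2))
Add(Function('H')(-8), Mul(153, Function('l')(Function('n')(-4, -1)))) = Add(-11, Mul(153, Pow(Add(5, Add(-3, Mul(20, -4))), Rational(1, 2)))) = Add(-11, Mul(153, Pow(Add(5, Add(-3, -80)), Rational(1, 2)))) = Add(-11, Mul(153, Pow(Add(5, -83), Rational(1, 2)))) = Add(-11, Mul(153, Pow(-78, Rational(1, 2)))) = Add(-11, Mul(153, Mul(I, Pow(78, Rational(1, 2))))) = Add(-11, Mul(153, I, Pow(78, Rational(1, 2))))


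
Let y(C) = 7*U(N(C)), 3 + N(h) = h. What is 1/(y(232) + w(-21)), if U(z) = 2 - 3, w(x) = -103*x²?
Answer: -1/45430 ≈ -2.2012e-5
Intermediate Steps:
N(h) = -3 + h
U(z) = -1
y(C) = -7 (y(C) = 7*(-1) = -7)
1/(y(232) + w(-21)) = 1/(-7 - 103*(-21)²) = 1/(-7 - 103*441) = 1/(-7 - 45423) = 1/(-45430) = -1/45430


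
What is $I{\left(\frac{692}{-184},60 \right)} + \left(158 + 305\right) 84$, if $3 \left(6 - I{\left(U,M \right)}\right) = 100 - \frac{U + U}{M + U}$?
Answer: $\frac{301628332}{7761} \approx 38865.0$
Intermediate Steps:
$I{\left(U,M \right)} = - \frac{82}{3} + \frac{2 U}{3 \left(M + U\right)}$ ($I{\left(U,M \right)} = 6 - \frac{100 - \frac{U + U}{M + U}}{3} = 6 - \frac{100 - \frac{2 U}{M + U}}{3} = 6 + \left(- \frac{100}{3} + \frac{2 U}{3 \left(M + U\right)}\right) = - \frac{82}{3} + \frac{2 U}{3 \left(M + U\right)}$)
$I{\left(\frac{692}{-184},60 \right)} + \left(158 + 305\right) 84 = \frac{2 \left(\left(-41\right) 60 - 40 \frac{692}{-184}\right)}{3 \left(60 + \frac{692}{-184}\right)} + \left(158 + 305\right) 84 = \frac{2 \left(-2460 - 40 \cdot 692 \left(- \frac{1}{184}\right)\right)}{3 \left(60 + 692 \left(- \frac{1}{184}\right)\right)} + 463 \cdot 84 = \frac{2 \left(-2460 - - \frac{3460}{23}\right)}{3 \left(60 - \frac{173}{46}\right)} + 38892 = \frac{2 \left(-2460 + \frac{3460}{23}\right)}{3 \cdot \frac{2587}{46}} + 38892 = \frac{2}{3} \cdot \frac{46}{2587} \left(- \frac{53120}{23}\right) + 38892 = - \frac{212480}{7761} + 38892 = \frac{301628332}{7761}$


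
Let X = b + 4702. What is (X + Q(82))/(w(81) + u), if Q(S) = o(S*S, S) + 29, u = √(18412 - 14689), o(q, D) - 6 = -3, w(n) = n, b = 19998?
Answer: 333882/473 - 4122*√3723/473 ≈ 174.15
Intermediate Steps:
o(q, D) = 3 (o(q, D) = 6 - 3 = 3)
u = √3723 ≈ 61.016
X = 24700 (X = 19998 + 4702 = 24700)
Q(S) = 32 (Q(S) = 3 + 29 = 32)
(X + Q(82))/(w(81) + u) = (24700 + 32)/(81 + √3723) = 24732/(81 + √3723)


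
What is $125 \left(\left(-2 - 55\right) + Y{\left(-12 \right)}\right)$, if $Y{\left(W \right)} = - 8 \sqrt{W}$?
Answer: $-7125 - 2000 i \sqrt{3} \approx -7125.0 - 3464.1 i$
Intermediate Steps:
$125 \left(\left(-2 - 55\right) + Y{\left(-12 \right)}\right) = 125 \left(\left(-2 - 55\right) - 8 \sqrt{-12}\right) = 125 \left(-57 - 8 \cdot 2 i \sqrt{3}\right) = 125 \left(-57 - 16 i \sqrt{3}\right) = -7125 - 2000 i \sqrt{3}$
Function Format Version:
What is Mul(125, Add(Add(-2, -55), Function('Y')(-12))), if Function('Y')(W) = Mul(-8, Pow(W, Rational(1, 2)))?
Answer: Add(-7125, Mul(-2000, I, Pow(3, Rational(1, 2)))) ≈ Add(-7125.0, Mul(-3464.1, I))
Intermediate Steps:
Mul(125, Add(Add(-2, -55), Function('Y')(-12))) = Mul(125, Add(Add(-2, -55), Mul(-8, Pow(-12, Rational(1, 2))))) = Mul(125, Add(-57, Mul(-8, Mul(2, I, Pow(3, Rational(1, 2)))))) = Mul(125, Add(-57, Mul(-16, I, Pow(3, Rational(1, 2))))) = Add(-7125, Mul(-2000, I, Pow(3, Rational(1, 2))))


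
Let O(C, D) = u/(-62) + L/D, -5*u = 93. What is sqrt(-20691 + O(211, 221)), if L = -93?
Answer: I*sqrt(101057503170)/2210 ≈ 143.84*I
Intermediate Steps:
u = -93/5 (u = -1/5*93 = -93/5 ≈ -18.600)
O(C, D) = 3/10 - 93/D (O(C, D) = -93/5/(-62) - 93/D = -93/5*(-1/62) - 93/D = 3/10 - 93/D)
sqrt(-20691 + O(211, 221)) = sqrt(-20691 + (3/10 - 93/221)) = sqrt(-20691 - 267/2210) = sqrt(-45727377/2210) = I*sqrt(101057503170)/2210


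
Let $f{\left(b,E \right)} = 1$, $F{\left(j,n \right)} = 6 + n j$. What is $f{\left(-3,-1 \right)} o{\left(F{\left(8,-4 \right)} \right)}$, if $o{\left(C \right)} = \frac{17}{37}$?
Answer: $\frac{17}{37} \approx 0.45946$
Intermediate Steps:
$F{\left(j,n \right)} = 6 + j n$
$o{\left(C \right)} = \frac{17}{37}$ ($o{\left(C \right)} = 17 \cdot \frac{1}{37} = \frac{17}{37}$)
$f{\left(-3,-1 \right)} o{\left(F{\left(8,-4 \right)} \right)} = 1 \cdot \frac{17}{37} = \frac{17}{37}$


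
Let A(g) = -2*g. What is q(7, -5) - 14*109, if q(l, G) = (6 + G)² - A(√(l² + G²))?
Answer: -1525 + 2*√74 ≈ -1507.8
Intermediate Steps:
q(l, G) = (6 + G)² + 2*√(G² + l²) (q(l, G) = (6 + G)² - (-2)*√(l² + G²) = (6 + G)² - (-2)*√(G² + l²) = (6 + G)² + 2*√(G² + l²))
q(7, -5) - 14*109 = ((6 - 5)² + 2*√((-5)² + 7²)) - 14*109 = (1² + 2*√(25 + 49)) - 1526 = (1 + 2*√74) - 1526 = -1525 + 2*√74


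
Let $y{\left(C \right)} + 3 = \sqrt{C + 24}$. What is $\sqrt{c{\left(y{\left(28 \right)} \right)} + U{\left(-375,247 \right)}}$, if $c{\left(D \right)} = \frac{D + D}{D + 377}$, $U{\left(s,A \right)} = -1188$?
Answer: $\frac{\sqrt{-222159 - 1186 \sqrt{13}}}{\sqrt{187 + \sqrt{13}}} \approx 34.467 i$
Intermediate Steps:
$y{\left(C \right)} = -3 + \sqrt{24 + C}$ ($y{\left(C \right)} = -3 + \sqrt{C + 24} = -3 + \sqrt{24 + C}$)
$c{\left(D \right)} = \frac{2 D}{377 + D}$
$\sqrt{c{\left(y{\left(28 \right)} \right)} + U{\left(-375,247 \right)}} = \sqrt{\frac{2 \left(-3 + \sqrt{24 + 28}\right)}{377 - \left(3 - \sqrt{24 + 28}\right)} - 1188} = \sqrt{\frac{2 \left(-3 + \sqrt{52}\right)}{377 - \left(3 - \sqrt{52}\right)} - 1188} = \sqrt{\frac{2 \left(-3 + 2 \sqrt{13}\right)}{377 - \left(3 - 2 \sqrt{13}\right)} - 1188} = \sqrt{\frac{2 \left(-3 + 2 \sqrt{13}\right)}{374 + 2 \sqrt{13}} - 1188} = \sqrt{-1188 + \frac{2 \left(-3 + 2 \sqrt{13}\right)}{374 + 2 \sqrt{13}}}$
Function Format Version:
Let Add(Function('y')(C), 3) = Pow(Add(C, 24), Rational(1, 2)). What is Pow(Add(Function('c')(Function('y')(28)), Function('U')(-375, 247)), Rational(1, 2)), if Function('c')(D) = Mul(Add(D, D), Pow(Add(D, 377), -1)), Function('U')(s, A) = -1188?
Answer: Mul(Pow(Add(-222159, Mul(-1186, Pow(13, Rational(1, 2)))), Rational(1, 2)), Pow(Add(187, Pow(13, Rational(1, 2))), Rational(-1, 2))) ≈ Mul(34.467, I)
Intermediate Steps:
Function('y')(C) = Add(-3, Pow(Add(24, C), Rational(1, 2))) (Function('y')(C) = Add(-3, Pow(Add(C, 24), Rational(1, 2))) = Add(-3, Pow(Add(24, C), Rational(1, 2))))
Function('c')(D) = Mul(2, D, Pow(Add(377, D), -1)) (Function('c')(D) = Mul(Mul(2, D), Pow(Add(377, D), -1)) = Mul(2, D, Pow(Add(377, D), -1)))
Pow(Add(Function('c')(Function('y')(28)), Function('U')(-375, 247)), Rational(1, 2)) = Pow(Add(Mul(2, Add(-3, Pow(Add(24, 28), Rational(1, 2))), Pow(Add(377, Add(-3, Pow(Add(24, 28), Rational(1, 2)))), -1)), -1188), Rational(1, 2)) = Pow(Add(Mul(2, Add(-3, Pow(52, Rational(1, 2))), Pow(Add(377, Add(-3, Pow(52, Rational(1, 2)))), -1)), -1188), Rational(1, 2)) = Pow(Add(Mul(2, Add(-3, Mul(2, Pow(13, Rational(1, 2)))), Pow(Add(377, Add(-3, Mul(2, Pow(13, Rational(1, 2))))), -1)), -1188), Rational(1, 2)) = Pow(Add(Mul(2, Add(-3, Mul(2, Pow(13, Rational(1, 2)))), Pow(Add(374, Mul(2, Pow(13, Rational(1, 2)))), -1)), -1188), Rational(1, 2)) = Pow(Add(Mul(2, Pow(Add(374, Mul(2, Pow(13, Rational(1, 2)))), -1), Add(-3, Mul(2, Pow(13, Rational(1, 2))))), -1188), Rational(1, 2)) = Pow(Add(-1188, Mul(2, Pow(Add(374, Mul(2, Pow(13, Rational(1, 2)))), -1), Add(-3, Mul(2, Pow(13, Rational(1, 2)))))), Rational(1, 2))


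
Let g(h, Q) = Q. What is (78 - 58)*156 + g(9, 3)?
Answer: 3123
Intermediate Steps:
(78 - 58)*156 + g(9, 3) = (78 - 58)*156 + 3 = 20*156 + 3 = 3120 + 3 = 3123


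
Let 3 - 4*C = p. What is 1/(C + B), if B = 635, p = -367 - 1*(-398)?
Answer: 1/628 ≈ 0.0015924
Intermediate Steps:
p = 31 (p = -367 + 398 = 31)
C = -7 (C = ¾ - ¼*31 = ¾ - 31/4 = -7)
1/(C + B) = 1/(-7 + 635) = 1/628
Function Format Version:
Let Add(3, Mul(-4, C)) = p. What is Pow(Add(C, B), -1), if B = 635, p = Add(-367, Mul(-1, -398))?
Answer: Rational(1, 628) ≈ 0.0015924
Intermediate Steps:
p = 31 (p = Add(-367, 398) = 31)
C = -7 (C = Add(Rational(3, 4), Mul(Rational(-1, 4), 31)) = Add(Rational(3, 4), Rational(-31, 4)) = -7)
Pow(Add(C, B), -1) = Pow(Add(-7, 635), -1) = Pow(628, -1) = Rational(1, 628)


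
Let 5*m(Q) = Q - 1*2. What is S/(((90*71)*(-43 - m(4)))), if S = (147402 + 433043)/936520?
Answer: -116089/51944269104 ≈ -2.2349e-6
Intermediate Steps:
m(Q) = -⅖ + Q/5 (m(Q) = (Q - 1*2)/5 = (Q - 2)/5 = (-2 + Q)/5 = -⅖ + Q/5)
S = 116089/187304 (S = 580445*(1/936520) = 116089/187304 ≈ 0.61979)
S/(((90*71)*(-43 - m(4)))) = 116089/(187304*(((90*71)*(-43 - (-⅖ + (⅕)*4))))) = 116089/(187304*((6390*(-43 - (-⅖ + ⅘))))) = 116089/(187304*((6390*(-43 - 1*⅖)))) = 116089/(187304*((6390*(-43 - ⅖)))) = 116089/(187304*((6390*(-217/5)))) = (116089/187304)/(-277326) = (116089/187304)*(-1/277326) = -116089/51944269104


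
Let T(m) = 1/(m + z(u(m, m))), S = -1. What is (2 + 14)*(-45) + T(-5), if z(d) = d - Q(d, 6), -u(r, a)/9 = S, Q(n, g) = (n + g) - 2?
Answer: -6481/9 ≈ -720.11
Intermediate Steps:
Q(n, g) = -2 + g + n (Q(n, g) = (g + n) - 2 = -2 + g + n)
u(r, a) = 9 (u(r, a) = -9*(-1) = 9)
z(d) = -4 (z(d) = d - (-2 + 6 + d) = d - (4 + d) = d + (-4 - d) = -4)
T(m) = 1/(-4 + m) (T(m) = 1/(m - 4) = 1/(-4 + m))
(2 + 14)*(-45) + T(-5) = (2 + 14)*(-45) + 1/(-4 - 5) = 16*(-45) + 1/(-9) = -720 - ⅑ = -6481/9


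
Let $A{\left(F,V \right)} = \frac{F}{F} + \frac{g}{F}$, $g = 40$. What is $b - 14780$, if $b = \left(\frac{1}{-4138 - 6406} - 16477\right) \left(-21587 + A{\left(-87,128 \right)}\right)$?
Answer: $\frac{54376959395153}{152888} \approx 3.5567 \cdot 10^{8}$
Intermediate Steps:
$A{\left(F,V \right)} = 1 + \frac{40}{F}$ ($A{\left(F,V \right)} = \frac{F}{F} + \frac{40}{F} = 1 + \frac{40}{F}$)
$b = \frac{54379219079793}{152888}$ ($b = \left(\frac{1}{-4138 - 6406} - 16477\right) \left(-21587 + \frac{40 - 87}{-87}\right) = \left(\frac{1}{-10544} - 16477\right) \left(-21587 - - \frac{47}{87}\right) = \left(- \frac{1}{10544} - 16477\right) \left(-21587 + \frac{47}{87}\right) = \left(- \frac{173733489}{10544}\right) \left(- \frac{1878022}{87}\right) = \frac{54379219079793}{152888} \approx 3.5568 \cdot 10^{8}$)
$b - 14780 = \frac{54379219079793}{152888} - 14780 = \frac{54376959395153}{152888}$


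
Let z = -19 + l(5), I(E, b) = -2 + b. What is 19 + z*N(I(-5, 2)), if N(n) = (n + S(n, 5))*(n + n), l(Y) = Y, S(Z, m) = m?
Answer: 19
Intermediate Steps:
N(n) = 2*n*(5 + n) (N(n) = (n + 5)*(n + n) = (5 + n)*(2*n) = 2*n*(5 + n))
z = -14 (z = -19 + 5 = -14)
19 + z*N(I(-5, 2)) = 19 - 28*(-2 + 2)*(5 + (-2 + 2)) = 19 - 28*0*(5 + 0) = 19 - 28*0*5 = 19 - 14*0 = 19 + 0 = 19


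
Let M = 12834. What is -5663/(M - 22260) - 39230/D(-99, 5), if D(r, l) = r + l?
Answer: 185157151/443022 ≈ 417.94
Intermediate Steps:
D(r, l) = l + r
-5663/(M - 22260) - 39230/D(-99, 5) = -5663/(12834 - 22260) - 39230/(5 - 99) = -5663/(-9426) - 39230/(-94) = -5663*(-1/9426) - 39230*(-1/94) = 5663/9426 + 19615/47 = 185157151/443022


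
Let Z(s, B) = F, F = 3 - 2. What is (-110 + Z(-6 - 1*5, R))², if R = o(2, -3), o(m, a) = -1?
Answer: 11881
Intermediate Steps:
F = 1
R = -1
Z(s, B) = 1
(-110 + Z(-6 - 1*5, R))² = (-110 + 1)² = (-109)² = 11881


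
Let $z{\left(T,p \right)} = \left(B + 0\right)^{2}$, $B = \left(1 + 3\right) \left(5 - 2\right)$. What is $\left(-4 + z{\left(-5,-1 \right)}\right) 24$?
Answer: $3360$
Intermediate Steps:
$B = 12$ ($B = 4 \cdot 3 = 12$)
$z{\left(T,p \right)} = 144$ ($z{\left(T,p \right)} = \left(12 + 0\right)^{2} = 12^{2} = 144$)
$\left(-4 + z{\left(-5,-1 \right)}\right) 24 = \left(-4 + 144\right) 24 = 140 \cdot 24 = 3360$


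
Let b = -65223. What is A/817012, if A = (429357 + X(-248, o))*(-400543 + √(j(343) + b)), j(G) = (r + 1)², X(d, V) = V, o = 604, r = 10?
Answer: -24602552689/116716 + 61423*I*√65102/116716 ≈ -2.1079e+5 + 134.28*I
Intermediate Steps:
j(G) = 121 (j(G) = (10 + 1)² = 11² = 121)
A = -172217868823 + 429961*I*√65102 (A = (429357 + 604)*(-400543 + √(121 - 65223)) = 429961*(-400543 + √(-65102)) = 429961*(-400543 + I*√65102) = -172217868823 + 429961*I*√65102 ≈ -1.7222e+11 + 1.097e+8*I)
A/817012 = (-172217868823 + 429961*I*√65102)/817012 = (-172217868823 + 429961*I*√65102)*(1/817012) = -24602552689/116716 + 61423*I*√65102/116716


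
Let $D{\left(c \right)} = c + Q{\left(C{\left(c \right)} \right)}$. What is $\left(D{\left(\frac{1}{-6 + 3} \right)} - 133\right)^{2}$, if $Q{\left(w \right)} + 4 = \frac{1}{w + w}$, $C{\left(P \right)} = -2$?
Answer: $\frac{2725801}{144} \approx 18929.0$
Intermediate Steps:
$Q{\left(w \right)} = -4 + \frac{1}{2 w}$ ($Q{\left(w \right)} = -4 + \frac{1}{w + w} = -4 + \frac{1}{2 w}$)
$D{\left(c \right)} = - \frac{17}{4} + c$ ($D{\left(c \right)} = c - \left(4 - \frac{1}{2 \left(-2\right)}\right) = c + \left(-4 + \frac{1}{2} \left(- \frac{1}{2}\right)\right) = c - \frac{17}{4} = - \frac{17}{4} + c$)
$\left(D{\left(\frac{1}{-6 + 3} \right)} - 133\right)^{2} = \left(\left(- \frac{17}{4} + \frac{1}{-6 + 3}\right) - 133\right)^{2} = \left(\left(- \frac{17}{4} + \frac{1}{-3}\right) - 133\right)^{2} = \left(\left(- \frac{17}{4} - \frac{1}{3}\right) - 133\right)^{2} = \left(- \frac{55}{12} - 133\right)^{2} = \left(- \frac{1651}{12}\right)^{2} = \frac{2725801}{144}$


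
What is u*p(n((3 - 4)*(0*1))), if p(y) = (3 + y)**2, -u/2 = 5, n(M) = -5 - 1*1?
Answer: -90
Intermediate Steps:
n(M) = -6 (n(M) = -5 - 1 = -6)
u = -10 (u = -2*5 = -10)
u*p(n((3 - 4)*(0*1))) = -10*(3 - 6)**2 = -10*(-3)**2 = -10*9 = -90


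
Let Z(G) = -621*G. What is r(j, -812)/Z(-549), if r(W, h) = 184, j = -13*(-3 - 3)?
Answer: 8/14823 ≈ 0.00053970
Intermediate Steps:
j = 78 (j = -13*(-6) = 78)
r(j, -812)/Z(-549) = 184/((-621*(-549))) = 184/340929 = 184*(1/340929) = 8/14823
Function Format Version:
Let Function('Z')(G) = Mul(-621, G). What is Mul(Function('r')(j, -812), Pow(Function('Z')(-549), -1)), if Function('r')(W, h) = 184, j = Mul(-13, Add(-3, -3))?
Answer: Rational(8, 14823) ≈ 0.00053970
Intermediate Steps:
j = 78 (j = Mul(-13, -6) = 78)
Mul(Function('r')(j, -812), Pow(Function('Z')(-549), -1)) = Mul(184, Pow(Mul(-621, -549), -1)) = Mul(184, Pow(340929, -1)) = Mul(184, Rational(1, 340929)) = Rational(8, 14823)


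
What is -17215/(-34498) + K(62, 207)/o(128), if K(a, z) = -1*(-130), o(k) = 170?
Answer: 741129/586466 ≈ 1.2637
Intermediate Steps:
K(a, z) = 130
-17215/(-34498) + K(62, 207)/o(128) = -17215/(-34498) + 130/170 = -17215*(-1/34498) + 130*(1/170) = 17215/34498 + 13/17 = 741129/586466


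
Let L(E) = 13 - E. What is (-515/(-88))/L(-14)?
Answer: 515/2376 ≈ 0.21675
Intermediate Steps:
(-515/(-88))/L(-14) = (-515/(-88))/(13 - 1*(-14)) = (-515*(-1/88))/(13 + 14) = (515/88)/27 = (515/88)*(1/27) = 515/2376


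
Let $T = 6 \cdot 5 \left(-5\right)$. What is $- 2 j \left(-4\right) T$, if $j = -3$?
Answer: $3600$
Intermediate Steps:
$T = -150$ ($T = 30 \left(-5\right) = -150$)
$- 2 j \left(-4\right) T = \left(-2\right) \left(-3\right) \left(-4\right) \left(-150\right) = 6 \left(-4\right) \left(-150\right) = \left(-24\right) \left(-150\right) = 3600$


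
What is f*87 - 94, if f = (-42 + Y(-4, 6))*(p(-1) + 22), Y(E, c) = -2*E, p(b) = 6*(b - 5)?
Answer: 41318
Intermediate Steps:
p(b) = -30 + 6*b (p(b) = 6*(-5 + b) = -30 + 6*b)
f = 476 (f = (-42 - 2*(-4))*((-30 + 6*(-1)) + 22) = (-42 + 8)*((-30 - 6) + 22) = -34*(-36 + 22) = -34*(-14) = 476)
f*87 - 94 = 476*87 - 94 = 41412 - 94 = 41318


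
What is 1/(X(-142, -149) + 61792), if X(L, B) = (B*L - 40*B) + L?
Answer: 1/88768 ≈ 1.1265e-5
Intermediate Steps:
X(L, B) = L - 40*B + B*L (X(L, B) = (-40*B + B*L) + L = L - 40*B + B*L)
1/(X(-142, -149) + 61792) = 1/((-142 - 40*(-149) - 149*(-142)) + 61792) = 1/((-142 + 5960 + 21158) + 61792) = 1/(26976 + 61792) = 1/88768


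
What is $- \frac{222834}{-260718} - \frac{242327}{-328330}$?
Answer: $\frac{22723683001}{14266923490} \approx 1.5928$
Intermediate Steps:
$- \frac{222834}{-260718} - \frac{242327}{-328330} = \left(-222834\right) \left(- \frac{1}{260718}\right) - - \frac{242327}{328330} = \frac{37139}{43453} + \frac{242327}{328330} = \frac{22723683001}{14266923490}$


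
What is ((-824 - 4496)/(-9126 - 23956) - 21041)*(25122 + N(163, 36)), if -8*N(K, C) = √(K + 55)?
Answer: -1249053354366/2363 + 49719503*√218/18904 ≈ -5.2855e+8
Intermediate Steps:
N(K, C) = -√(55 + K)/8 (N(K, C) = -√(K + 55)/8 = -√(55 + K)/8)
((-824 - 4496)/(-9126 - 23956) - 21041)*(25122 + N(163, 36)) = ((-824 - 4496)/(-9126 - 23956) - 21041)*(25122 - √(55 + 163)/8) = (-5320/(-33082) - 21041)*(25122 - √218/8) = (-5320*(-1/33082) - 21041)*(25122 - √218/8) = (380/2363 - 21041)*(25122 - √218/8) = -49719503*(25122 - √218/8)/2363 = -1249053354366/2363 + 49719503*√218/18904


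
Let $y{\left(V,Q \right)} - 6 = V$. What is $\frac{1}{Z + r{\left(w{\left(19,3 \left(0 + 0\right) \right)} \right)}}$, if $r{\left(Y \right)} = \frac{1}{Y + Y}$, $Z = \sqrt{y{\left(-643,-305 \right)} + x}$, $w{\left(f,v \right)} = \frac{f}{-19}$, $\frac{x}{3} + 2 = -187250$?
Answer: $- \frac{2}{2249573} - \frac{4 i \sqrt{562393}}{2249573} \approx -8.8906 \cdot 10^{-7} - 0.0013335 i$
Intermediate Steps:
$y{\left(V,Q \right)} = 6 + V$
$x = -561756$ ($x = -6 + 3 \left(-187250\right) = -6 - 561750 = -561756$)
$w{\left(f,v \right)} = - \frac{f}{19}$ ($w{\left(f,v \right)} = f \left(- \frac{1}{19}\right) = - \frac{f}{19}$)
$Z = i \sqrt{562393}$ ($Z = \sqrt{\left(6 - 643\right) - 561756} = \sqrt{-637 - 561756} = \sqrt{-562393} = i \sqrt{562393} \approx 749.93 i$)
$r{\left(Y \right)} = \frac{1}{2 Y}$
$\frac{1}{Z + r{\left(w{\left(19,3 \left(0 + 0\right) \right)} \right)}} = \frac{1}{i \sqrt{562393} + \frac{1}{2 \left(\left(- \frac{1}{19}\right) 19\right)}} = \frac{1}{i \sqrt{562393} + \frac{1}{2 \left(-1\right)}} = \frac{1}{i \sqrt{562393} + \frac{1}{2} \left(-1\right)} = \frac{1}{i \sqrt{562393} - \frac{1}{2}} = \frac{1}{- \frac{1}{2} + i \sqrt{562393}}$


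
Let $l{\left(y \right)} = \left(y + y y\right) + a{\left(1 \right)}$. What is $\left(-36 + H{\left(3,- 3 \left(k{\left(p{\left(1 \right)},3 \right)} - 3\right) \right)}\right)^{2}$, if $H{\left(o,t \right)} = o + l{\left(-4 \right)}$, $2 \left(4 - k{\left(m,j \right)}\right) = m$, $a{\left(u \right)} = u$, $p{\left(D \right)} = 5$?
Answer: $400$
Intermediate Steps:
$k{\left(m,j \right)} = 4 - \frac{m}{2}$
$l{\left(y \right)} = 1 + y + y^{2}$ ($l{\left(y \right)} = \left(y + y y\right) + 1 = \left(y + y^{2}\right) + 1 = 1 + y + y^{2}$)
$H{\left(o,t \right)} = 13 + o$ ($H{\left(o,t \right)} = o + \left(1 - 4 + \left(-4\right)^{2}\right) = o + \left(1 - 4 + 16\right) = o + 13 = 13 + o$)
$\left(-36 + H{\left(3,- 3 \left(k{\left(p{\left(1 \right)},3 \right)} - 3\right) \right)}\right)^{2} = \left(-36 + \left(13 + 3\right)\right)^{2} = \left(-36 + 16\right)^{2} = \left(-20\right)^{2} = 400$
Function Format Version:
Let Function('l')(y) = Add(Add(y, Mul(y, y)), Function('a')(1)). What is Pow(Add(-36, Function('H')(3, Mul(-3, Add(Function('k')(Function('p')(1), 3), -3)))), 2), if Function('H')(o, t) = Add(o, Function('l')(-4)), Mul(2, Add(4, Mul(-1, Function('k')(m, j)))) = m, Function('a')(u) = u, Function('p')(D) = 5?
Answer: 400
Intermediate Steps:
Function('k')(m, j) = Add(4, Mul(Rational(-1, 2), m))
Function('l')(y) = Add(1, y, Pow(y, 2)) (Function('l')(y) = Add(Add(y, Mul(y, y)), 1) = Add(Add(y, Pow(y, 2)), 1) = Add(1, y, Pow(y, 2)))
Function('H')(o, t) = Add(13, o) (Function('H')(o, t) = Add(o, Add(1, -4, Pow(-4, 2))) = Add(o, Add(1, -4, 16)) = Add(o, 13) = Add(13, o))
Pow(Add(-36, Function('H')(3, Mul(-3, Add(Function('k')(Function('p')(1), 3), -3)))), 2) = Pow(Add(-36, Add(13, 3)), 2) = Pow(Add(-36, 16), 2) = Pow(-20, 2) = 400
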